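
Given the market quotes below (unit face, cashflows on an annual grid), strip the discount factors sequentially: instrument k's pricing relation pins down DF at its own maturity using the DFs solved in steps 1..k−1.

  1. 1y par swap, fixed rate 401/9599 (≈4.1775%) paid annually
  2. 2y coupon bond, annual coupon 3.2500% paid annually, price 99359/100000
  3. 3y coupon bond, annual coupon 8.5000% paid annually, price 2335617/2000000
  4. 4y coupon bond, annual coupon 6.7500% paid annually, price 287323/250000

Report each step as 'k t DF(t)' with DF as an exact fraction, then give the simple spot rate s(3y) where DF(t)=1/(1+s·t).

step 1 [1y] swap r/1=401/9599: DF=(1 − 401/9599·(0))/(1+401/9599) = 9599/10000 ≈ 0.959900
step 2 [2y] bond c/1=13/400: DF=(99359/100000 − 13/400·(0.959900))/(1+13/400) = 9321/10000 ≈ 0.932100
step 3 [3y] bond c/1=17/200: DF=(2335617/2000000 − 17/200·(0.959900+0.932100))/(1+17/200) = 9281/10000 ≈ 0.928100
step 4 [4y] bond c/1=27/400: DF=(287323/250000 − 27/400·(0.959900+0.932100+0.928100))/(1+27/400) = 8983/10000 ≈ 0.898300

1 1 9599/10000
2 2 9321/10000
3 3 9281/10000
4 4 8983/10000
s(3y) = (1/(9281/10000) − 1)/(3) = 719/27843 ≈ 2.5823%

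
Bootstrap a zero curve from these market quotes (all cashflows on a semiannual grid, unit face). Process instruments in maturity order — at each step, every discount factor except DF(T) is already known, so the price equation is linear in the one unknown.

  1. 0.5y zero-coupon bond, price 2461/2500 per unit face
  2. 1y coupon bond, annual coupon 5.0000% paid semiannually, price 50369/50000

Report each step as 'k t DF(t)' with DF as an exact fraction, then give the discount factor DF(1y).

1 1/2 2461/2500
2 1 2397/2500
DF(1y) = 2397/2500 ≈ 0.958800

step 1 [0.5y] zero: DF = P = 2461/2500 ≈ 0.984400
step 2 [1y] bond c/2=1/40: DF=(50369/50000 − 1/40·(0.984400))/(1+1/40) = 2397/2500 ≈ 0.958800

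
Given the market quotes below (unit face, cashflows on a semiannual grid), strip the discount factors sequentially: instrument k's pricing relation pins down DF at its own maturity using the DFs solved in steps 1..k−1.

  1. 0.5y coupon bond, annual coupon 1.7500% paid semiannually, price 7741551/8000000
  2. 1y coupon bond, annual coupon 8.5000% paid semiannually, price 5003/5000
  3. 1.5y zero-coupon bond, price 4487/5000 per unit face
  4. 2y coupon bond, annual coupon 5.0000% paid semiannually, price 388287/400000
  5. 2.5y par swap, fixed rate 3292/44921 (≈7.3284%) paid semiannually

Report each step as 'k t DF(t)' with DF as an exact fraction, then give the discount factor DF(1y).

1 1/2 9593/10000
2 1 9207/10000
3 3/2 4487/5000
4 2 8793/10000
5 5/2 4177/5000
DF(1y) = 9207/10000 ≈ 0.920700

step 1 [0.5y] bond c/2=7/800: DF=(7741551/8000000 − 7/800·(0))/(1+7/800) = 9593/10000 ≈ 0.959300
step 2 [1y] bond c/2=17/400: DF=(5003/5000 − 17/400·(0.959300))/(1+17/400) = 9207/10000 ≈ 0.920700
step 3 [1.5y] zero: DF = P = 4487/5000 ≈ 0.897400
step 4 [2y] bond c/2=1/40: DF=(388287/400000 − 1/40·(0.959300+0.920700+0.897400))/(1+1/40) = 8793/10000 ≈ 0.879300
step 5 [2.5y] swap r/2=1646/44921: DF=(1 − 1646/44921·(0.959300+0.920700+0.897400+0.879300))/(1+1646/44921) = 4177/5000 ≈ 0.835400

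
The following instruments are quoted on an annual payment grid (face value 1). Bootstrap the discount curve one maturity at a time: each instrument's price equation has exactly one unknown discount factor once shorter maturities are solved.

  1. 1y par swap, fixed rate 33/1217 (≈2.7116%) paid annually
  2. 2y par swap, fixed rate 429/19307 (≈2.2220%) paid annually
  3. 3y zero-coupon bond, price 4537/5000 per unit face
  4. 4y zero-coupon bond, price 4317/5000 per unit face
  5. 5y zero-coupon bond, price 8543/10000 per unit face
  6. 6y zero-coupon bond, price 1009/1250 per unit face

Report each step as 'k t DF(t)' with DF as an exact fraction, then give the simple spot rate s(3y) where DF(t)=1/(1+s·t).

1 1 1217/1250
2 2 9571/10000
3 3 4537/5000
4 4 4317/5000
5 5 8543/10000
6 6 1009/1250
s(3y) = (1/(4537/5000) − 1)/(3) = 463/13611 ≈ 3.4017%

step 1 [1y] swap r/1=33/1217: DF=(1 − 33/1217·(0))/(1+33/1217) = 1217/1250 ≈ 0.973600
step 2 [2y] swap r/1=429/19307: DF=(1 − 429/19307·(0.973600))/(1+429/19307) = 9571/10000 ≈ 0.957100
step 3 [3y] zero: DF = P = 4537/5000 ≈ 0.907400
step 4 [4y] zero: DF = P = 4317/5000 ≈ 0.863400
step 5 [5y] zero: DF = P = 8543/10000 ≈ 0.854300
step 6 [6y] zero: DF = P = 1009/1250 ≈ 0.807200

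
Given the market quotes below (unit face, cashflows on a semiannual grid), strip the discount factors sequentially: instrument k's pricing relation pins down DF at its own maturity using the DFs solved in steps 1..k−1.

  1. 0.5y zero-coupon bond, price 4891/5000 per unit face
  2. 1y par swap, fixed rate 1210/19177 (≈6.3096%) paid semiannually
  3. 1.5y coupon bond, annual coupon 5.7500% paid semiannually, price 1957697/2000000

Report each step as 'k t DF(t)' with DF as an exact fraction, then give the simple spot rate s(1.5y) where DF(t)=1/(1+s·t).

1 1/2 4891/5000
2 1 1879/2000
3 3/2 8979/10000
s(1.5y) = (1/(8979/10000) − 1)/(3/2) = 2042/26937 ≈ 7.5807%

step 1 [0.5y] zero: DF = P = 4891/5000 ≈ 0.978200
step 2 [1y] swap r/2=605/19177: DF=(1 − 605/19177·(0.978200))/(1+605/19177) = 1879/2000 ≈ 0.939500
step 3 [1.5y] bond c/2=23/800: DF=(1957697/2000000 − 23/800·(0.978200+0.939500))/(1+23/800) = 8979/10000 ≈ 0.897900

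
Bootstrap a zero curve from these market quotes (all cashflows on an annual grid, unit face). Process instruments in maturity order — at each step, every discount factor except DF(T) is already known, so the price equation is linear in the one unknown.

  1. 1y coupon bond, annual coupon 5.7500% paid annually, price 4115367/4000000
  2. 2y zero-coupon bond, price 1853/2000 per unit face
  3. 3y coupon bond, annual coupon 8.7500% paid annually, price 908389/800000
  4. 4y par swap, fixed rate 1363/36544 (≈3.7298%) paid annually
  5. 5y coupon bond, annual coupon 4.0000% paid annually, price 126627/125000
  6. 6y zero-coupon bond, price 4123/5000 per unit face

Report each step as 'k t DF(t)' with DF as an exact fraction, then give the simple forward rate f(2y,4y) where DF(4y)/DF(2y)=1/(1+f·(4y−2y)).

1 1 9729/10000
2 2 1853/2000
3 3 8913/10000
4 4 8637/10000
5 5 1667/2000
6 6 4123/5000
f(2y,4y) = ((1853/2000)/(8637/10000) − 1)/(2) = 314/8637 ≈ 3.6355%

step 1 [1y] bond c/1=23/400: DF=(4115367/4000000 − 23/400·(0))/(1+23/400) = 9729/10000 ≈ 0.972900
step 2 [2y] zero: DF = P = 1853/2000 ≈ 0.926500
step 3 [3y] bond c/1=7/80: DF=(908389/800000 − 7/80·(0.972900+0.926500))/(1+7/80) = 8913/10000 ≈ 0.891300
step 4 [4y] swap r/1=1363/36544: DF=(1 − 1363/36544·(0.972900+0.926500+0.891300))/(1+1363/36544) = 8637/10000 ≈ 0.863700
step 5 [5y] bond c/1=1/25: DF=(126627/125000 − 1/25·(0.972900+0.926500+0.891300+0.863700))/(1+1/25) = 1667/2000 ≈ 0.833500
step 6 [6y] zero: DF = P = 4123/5000 ≈ 0.824600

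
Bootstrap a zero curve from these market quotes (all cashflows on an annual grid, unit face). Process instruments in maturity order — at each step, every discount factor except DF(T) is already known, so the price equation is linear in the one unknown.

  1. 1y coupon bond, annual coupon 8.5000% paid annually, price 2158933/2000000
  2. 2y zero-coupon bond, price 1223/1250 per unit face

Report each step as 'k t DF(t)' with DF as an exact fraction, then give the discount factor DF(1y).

1 1 9949/10000
2 2 1223/1250
DF(1y) = 9949/10000 ≈ 0.994900

step 1 [1y] bond c/1=17/200: DF=(2158933/2000000 − 17/200·(0))/(1+17/200) = 9949/10000 ≈ 0.994900
step 2 [2y] zero: DF = P = 1223/1250 ≈ 0.978400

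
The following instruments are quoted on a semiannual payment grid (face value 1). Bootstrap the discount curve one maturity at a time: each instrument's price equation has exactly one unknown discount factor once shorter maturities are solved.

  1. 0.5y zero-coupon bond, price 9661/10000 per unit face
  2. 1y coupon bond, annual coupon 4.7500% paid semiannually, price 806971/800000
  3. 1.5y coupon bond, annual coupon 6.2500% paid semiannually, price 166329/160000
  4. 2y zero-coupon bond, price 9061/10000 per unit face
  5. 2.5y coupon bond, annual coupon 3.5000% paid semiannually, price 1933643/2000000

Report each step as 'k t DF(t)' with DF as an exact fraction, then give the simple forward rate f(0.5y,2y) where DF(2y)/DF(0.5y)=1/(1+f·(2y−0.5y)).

step 1 [0.5y] zero: DF = P = 9661/10000 ≈ 0.966100
step 2 [1y] bond c/2=19/800: DF=(806971/800000 − 19/800·(0.966100))/(1+19/800) = 9629/10000 ≈ 0.962900
step 3 [1.5y] bond c/2=1/32: DF=(166329/160000 − 1/32·(0.966100+0.962900))/(1+1/32) = 1187/1250 ≈ 0.949600
step 4 [2y] zero: DF = P = 9061/10000 ≈ 0.906100
step 5 [2.5y] bond c/2=7/400: DF=(1933643/2000000 − 7/400·(0.966100+0.962900+0.949600+0.906100))/(1+7/400) = 8851/10000 ≈ 0.885100

1 1/2 9661/10000
2 1 9629/10000
3 3/2 1187/1250
4 2 9061/10000
5 5/2 8851/10000
f(0.5y,2y) = ((9661/10000)/(9061/10000) − 1)/(3/2) = 400/9061 ≈ 4.4145%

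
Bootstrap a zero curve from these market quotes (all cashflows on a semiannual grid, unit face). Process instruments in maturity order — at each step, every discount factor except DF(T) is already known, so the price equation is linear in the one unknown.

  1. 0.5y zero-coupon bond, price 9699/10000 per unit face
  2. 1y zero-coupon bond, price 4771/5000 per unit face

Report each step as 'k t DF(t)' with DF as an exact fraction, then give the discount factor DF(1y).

1 1/2 9699/10000
2 1 4771/5000
DF(1y) = 4771/5000 ≈ 0.954200

step 1 [0.5y] zero: DF = P = 9699/10000 ≈ 0.969900
step 2 [1y] zero: DF = P = 4771/5000 ≈ 0.954200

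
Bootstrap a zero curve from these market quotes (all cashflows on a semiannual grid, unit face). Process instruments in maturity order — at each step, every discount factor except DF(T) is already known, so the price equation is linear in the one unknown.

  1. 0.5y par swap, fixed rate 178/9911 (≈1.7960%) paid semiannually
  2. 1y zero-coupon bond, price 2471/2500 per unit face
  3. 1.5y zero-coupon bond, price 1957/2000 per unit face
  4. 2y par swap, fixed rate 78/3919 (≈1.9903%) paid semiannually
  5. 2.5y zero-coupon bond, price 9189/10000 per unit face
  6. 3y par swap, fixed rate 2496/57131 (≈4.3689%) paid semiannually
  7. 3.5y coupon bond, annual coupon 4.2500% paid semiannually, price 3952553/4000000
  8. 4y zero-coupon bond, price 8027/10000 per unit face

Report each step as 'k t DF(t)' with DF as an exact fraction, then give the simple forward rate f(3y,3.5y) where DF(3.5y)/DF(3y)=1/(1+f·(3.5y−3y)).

step 1 [0.5y] swap r/2=89/9911: DF=(1 − 89/9911·(0))/(1+89/9911) = 9911/10000 ≈ 0.991100
step 2 [1y] zero: DF = P = 2471/2500 ≈ 0.988400
step 3 [1.5y] zero: DF = P = 1957/2000 ≈ 0.978500
step 4 [2y] swap r/2=39/3919: DF=(1 − 39/3919·(0.991100+0.988400+0.978500))/(1+39/3919) = 961/1000 ≈ 0.961000
step 5 [2.5y] zero: DF = P = 9189/10000 ≈ 0.918900
step 6 [3y] swap r/2=1248/57131: DF=(1 − 1248/57131·(0.991100+0.988400+0.978500+0.961000+0.918900))/(1+1248/57131) = 547/625 ≈ 0.875200
step 7 [3.5y] bond c/2=17/800: DF=(3952553/4000000 − 17/800·(0.991100+0.988400+0.978500+0.961000+0.918900+0.875200))/(1+17/800) = 8487/10000 ≈ 0.848700
step 8 [4y] zero: DF = P = 8027/10000 ≈ 0.802700

1 1/2 9911/10000
2 1 2471/2500
3 3/2 1957/2000
4 2 961/1000
5 5/2 9189/10000
6 3 547/625
7 7/2 8487/10000
8 4 8027/10000
f(3y,3.5y) = ((547/625)/(8487/10000) − 1)/(1/2) = 530/8487 ≈ 6.2448%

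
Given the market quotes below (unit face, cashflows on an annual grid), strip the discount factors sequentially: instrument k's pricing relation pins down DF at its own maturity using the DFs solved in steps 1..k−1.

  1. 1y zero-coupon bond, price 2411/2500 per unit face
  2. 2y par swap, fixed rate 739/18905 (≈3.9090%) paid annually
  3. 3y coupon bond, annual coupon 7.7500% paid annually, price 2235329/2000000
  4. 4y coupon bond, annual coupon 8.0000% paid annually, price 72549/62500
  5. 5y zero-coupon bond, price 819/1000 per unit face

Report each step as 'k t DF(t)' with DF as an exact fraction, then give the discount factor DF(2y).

step 1 [1y] zero: DF = P = 2411/2500 ≈ 0.964400
step 2 [2y] swap r/1=739/18905: DF=(1 − 739/18905·(0.964400))/(1+739/18905) = 9261/10000 ≈ 0.926100
step 3 [3y] bond c/1=31/400: DF=(2235329/2000000 − 31/400·(0.964400+0.926100))/(1+31/400) = 9013/10000 ≈ 0.901300
step 4 [4y] bond c/1=2/25: DF=(72549/62500 − 2/25·(0.964400+0.926100+0.901300))/(1+2/25) = 217/250 ≈ 0.868000
step 5 [5y] zero: DF = P = 819/1000 ≈ 0.819000

1 1 2411/2500
2 2 9261/10000
3 3 9013/10000
4 4 217/250
5 5 819/1000
DF(2y) = 9261/10000 ≈ 0.926100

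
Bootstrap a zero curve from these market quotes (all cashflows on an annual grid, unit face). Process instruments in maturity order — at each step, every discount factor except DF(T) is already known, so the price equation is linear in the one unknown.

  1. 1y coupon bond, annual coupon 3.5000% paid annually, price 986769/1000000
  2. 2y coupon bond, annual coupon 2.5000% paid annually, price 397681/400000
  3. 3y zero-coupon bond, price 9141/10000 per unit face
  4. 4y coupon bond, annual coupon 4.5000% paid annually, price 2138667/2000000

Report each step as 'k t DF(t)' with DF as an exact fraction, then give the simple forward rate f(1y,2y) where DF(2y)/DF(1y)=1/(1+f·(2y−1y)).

step 1 [1y] bond c/1=7/200: DF=(986769/1000000 − 7/200·(0))/(1+7/200) = 4767/5000 ≈ 0.953400
step 2 [2y] bond c/1=1/40: DF=(397681/400000 − 1/40·(0.953400))/(1+1/40) = 9467/10000 ≈ 0.946700
step 3 [3y] zero: DF = P = 9141/10000 ≈ 0.914100
step 4 [4y] bond c/1=9/200: DF=(2138667/2000000 − 9/200·(0.953400+0.946700+0.914100))/(1+9/200) = 9021/10000 ≈ 0.902100

1 1 4767/5000
2 2 9467/10000
3 3 9141/10000
4 4 9021/10000
f(1y,2y) = ((4767/5000)/(9467/10000) − 1)/(1) = 67/9467 ≈ 0.7077%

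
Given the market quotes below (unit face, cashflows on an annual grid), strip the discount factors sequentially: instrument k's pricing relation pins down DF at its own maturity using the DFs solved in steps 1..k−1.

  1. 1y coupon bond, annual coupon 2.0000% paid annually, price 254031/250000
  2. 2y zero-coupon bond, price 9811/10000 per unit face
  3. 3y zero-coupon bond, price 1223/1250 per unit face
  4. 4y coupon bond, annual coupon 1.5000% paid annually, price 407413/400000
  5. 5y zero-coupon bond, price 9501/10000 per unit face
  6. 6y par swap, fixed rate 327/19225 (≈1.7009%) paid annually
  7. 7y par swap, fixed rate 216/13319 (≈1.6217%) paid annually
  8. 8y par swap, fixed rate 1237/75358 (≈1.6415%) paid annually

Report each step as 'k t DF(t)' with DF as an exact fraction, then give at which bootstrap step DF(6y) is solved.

1 1 4981/5000
2 2 9811/10000
3 3 1223/1250
4 4 4799/5000
5 5 9501/10000
6 6 9019/10000
7 7 223/250
8 8 8763/10000
DF(6y) is solved at step 6

step 1 [1y] bond c/1=1/50: DF=(254031/250000 − 1/50·(0))/(1+1/50) = 4981/5000 ≈ 0.996200
step 2 [2y] zero: DF = P = 9811/10000 ≈ 0.981100
step 3 [3y] zero: DF = P = 1223/1250 ≈ 0.978400
step 4 [4y] bond c/1=3/200: DF=(407413/400000 − 3/200·(0.996200+0.981100+0.978400))/(1+3/200) = 4799/5000 ≈ 0.959800
step 5 [5y] zero: DF = P = 9501/10000 ≈ 0.950100
step 6 [6y] swap r/1=327/19225: DF=(1 − 327/19225·(0.996200+0.981100+0.978400+0.959800+0.950100))/(1+327/19225) = 9019/10000 ≈ 0.901900
step 7 [7y] swap r/1=216/13319: DF=(1 − 216/13319·(0.996200+0.981100+0.978400+0.959800+0.950100+0.901900))/(1+216/13319) = 223/250 ≈ 0.892000
step 8 [8y] swap r/1=1237/75358: DF=(1 − 1237/75358·(0.996200+0.981100+0.978400+0.959800+0.950100+0.901900+0.892000))/(1+1237/75358) = 8763/10000 ≈ 0.876300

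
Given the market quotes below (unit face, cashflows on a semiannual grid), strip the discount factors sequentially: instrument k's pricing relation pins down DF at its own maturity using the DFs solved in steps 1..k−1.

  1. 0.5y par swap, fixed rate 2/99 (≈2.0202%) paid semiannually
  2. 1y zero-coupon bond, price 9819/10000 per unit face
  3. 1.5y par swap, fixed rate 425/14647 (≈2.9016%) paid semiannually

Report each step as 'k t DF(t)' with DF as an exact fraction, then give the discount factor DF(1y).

1 1/2 99/100
2 1 9819/10000
3 3/2 383/400
DF(1y) = 9819/10000 ≈ 0.981900

step 1 [0.5y] swap r/2=1/99: DF=(1 − 1/99·(0))/(1+1/99) = 99/100 ≈ 0.990000
step 2 [1y] zero: DF = P = 9819/10000 ≈ 0.981900
step 3 [1.5y] swap r/2=425/29294: DF=(1 − 425/29294·(0.990000+0.981900))/(1+425/29294) = 383/400 ≈ 0.957500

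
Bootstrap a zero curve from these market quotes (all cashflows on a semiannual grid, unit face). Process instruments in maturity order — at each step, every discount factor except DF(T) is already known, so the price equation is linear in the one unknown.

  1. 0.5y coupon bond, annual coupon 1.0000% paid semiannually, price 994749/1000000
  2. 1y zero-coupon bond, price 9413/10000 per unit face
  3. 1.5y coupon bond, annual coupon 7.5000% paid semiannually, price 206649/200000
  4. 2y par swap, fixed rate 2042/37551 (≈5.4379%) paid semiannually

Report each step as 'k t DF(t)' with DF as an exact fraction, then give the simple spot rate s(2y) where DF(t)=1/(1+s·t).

1 1/2 4949/5000
2 1 9413/10000
3 3/2 9261/10000
4 2 8979/10000
s(2y) = (1/(8979/10000) − 1)/(2) = 1021/17958 ≈ 5.6855%

step 1 [0.5y] bond c/2=1/200: DF=(994749/1000000 − 1/200·(0))/(1+1/200) = 4949/5000 ≈ 0.989800
step 2 [1y] zero: DF = P = 9413/10000 ≈ 0.941300
step 3 [1.5y] bond c/2=3/80: DF=(206649/200000 − 3/80·(0.989800+0.941300))/(1+3/80) = 9261/10000 ≈ 0.926100
step 4 [2y] swap r/2=1021/37551: DF=(1 − 1021/37551·(0.989800+0.941300+0.926100))/(1+1021/37551) = 8979/10000 ≈ 0.897900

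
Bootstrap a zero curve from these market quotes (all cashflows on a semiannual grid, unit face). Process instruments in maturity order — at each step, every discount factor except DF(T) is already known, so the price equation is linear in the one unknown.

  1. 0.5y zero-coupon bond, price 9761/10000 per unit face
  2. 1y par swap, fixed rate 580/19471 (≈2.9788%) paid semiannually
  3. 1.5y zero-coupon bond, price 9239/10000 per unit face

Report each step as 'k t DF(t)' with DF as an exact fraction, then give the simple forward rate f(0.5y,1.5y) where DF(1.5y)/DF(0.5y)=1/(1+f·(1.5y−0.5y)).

step 1 [0.5y] zero: DF = P = 9761/10000 ≈ 0.976100
step 2 [1y] swap r/2=290/19471: DF=(1 − 290/19471·(0.976100))/(1+290/19471) = 971/1000 ≈ 0.971000
step 3 [1.5y] zero: DF = P = 9239/10000 ≈ 0.923900

1 1/2 9761/10000
2 1 971/1000
3 3/2 9239/10000
f(0.5y,1.5y) = ((9761/10000)/(9239/10000) − 1)/(1) = 522/9239 ≈ 5.6500%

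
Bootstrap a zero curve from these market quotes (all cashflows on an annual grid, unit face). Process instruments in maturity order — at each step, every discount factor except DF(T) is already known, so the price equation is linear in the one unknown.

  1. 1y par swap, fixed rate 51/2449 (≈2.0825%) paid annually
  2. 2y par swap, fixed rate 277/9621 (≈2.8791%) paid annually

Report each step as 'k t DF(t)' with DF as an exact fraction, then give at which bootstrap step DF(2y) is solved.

step 1 [1y] swap r/1=51/2449: DF=(1 − 51/2449·(0))/(1+51/2449) = 2449/2500 ≈ 0.979600
step 2 [2y] swap r/1=277/9621: DF=(1 − 277/9621·(0.979600))/(1+277/9621) = 4723/5000 ≈ 0.944600

1 1 2449/2500
2 2 4723/5000
DF(2y) is solved at step 2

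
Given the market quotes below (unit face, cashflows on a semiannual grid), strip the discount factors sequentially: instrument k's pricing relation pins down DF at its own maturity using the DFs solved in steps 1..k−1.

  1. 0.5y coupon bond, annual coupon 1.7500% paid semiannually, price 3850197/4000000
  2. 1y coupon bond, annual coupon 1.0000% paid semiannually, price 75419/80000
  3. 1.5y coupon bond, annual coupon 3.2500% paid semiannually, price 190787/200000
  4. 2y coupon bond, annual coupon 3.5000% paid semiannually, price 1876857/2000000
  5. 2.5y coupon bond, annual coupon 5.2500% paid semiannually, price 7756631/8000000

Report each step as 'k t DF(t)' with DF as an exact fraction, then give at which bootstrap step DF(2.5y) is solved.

step 1 [0.5y] bond c/2=7/800: DF=(3850197/4000000 − 7/800·(0))/(1+7/800) = 4771/5000 ≈ 0.954200
step 2 [1y] bond c/2=1/200: DF=(75419/80000 − 1/200·(0.954200))/(1+1/200) = 9333/10000 ≈ 0.933300
step 3 [1.5y] bond c/2=13/800: DF=(190787/200000 − 13/800·(0.954200+0.933300))/(1+13/800) = 1817/2000 ≈ 0.908500
step 4 [2y] bond c/2=7/400: DF=(1876857/2000000 − 7/400·(0.954200+0.933300+0.908500))/(1+7/400) = 4371/5000 ≈ 0.874200
step 5 [2.5y] bond c/2=21/800: DF=(7756631/8000000 − 21/800·(0.954200+0.933300+0.908500+0.874200))/(1+21/800) = 8509/10000 ≈ 0.850900

1 1/2 4771/5000
2 1 9333/10000
3 3/2 1817/2000
4 2 4371/5000
5 5/2 8509/10000
DF(2.5y) is solved at step 5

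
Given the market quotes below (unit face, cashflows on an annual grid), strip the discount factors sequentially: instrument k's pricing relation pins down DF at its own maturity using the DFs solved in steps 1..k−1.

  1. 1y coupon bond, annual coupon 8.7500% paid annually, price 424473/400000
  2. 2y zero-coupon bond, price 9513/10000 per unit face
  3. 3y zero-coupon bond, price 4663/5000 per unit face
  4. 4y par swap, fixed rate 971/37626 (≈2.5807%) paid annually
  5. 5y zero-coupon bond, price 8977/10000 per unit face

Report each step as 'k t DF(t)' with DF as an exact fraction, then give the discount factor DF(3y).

1 1 4879/5000
2 2 9513/10000
3 3 4663/5000
4 4 9029/10000
5 5 8977/10000
DF(3y) = 4663/5000 ≈ 0.932600

step 1 [1y] bond c/1=7/80: DF=(424473/400000 − 7/80·(0))/(1+7/80) = 4879/5000 ≈ 0.975800
step 2 [2y] zero: DF = P = 9513/10000 ≈ 0.951300
step 3 [3y] zero: DF = P = 4663/5000 ≈ 0.932600
step 4 [4y] swap r/1=971/37626: DF=(1 − 971/37626·(0.975800+0.951300+0.932600))/(1+971/37626) = 9029/10000 ≈ 0.902900
step 5 [5y] zero: DF = P = 8977/10000 ≈ 0.897700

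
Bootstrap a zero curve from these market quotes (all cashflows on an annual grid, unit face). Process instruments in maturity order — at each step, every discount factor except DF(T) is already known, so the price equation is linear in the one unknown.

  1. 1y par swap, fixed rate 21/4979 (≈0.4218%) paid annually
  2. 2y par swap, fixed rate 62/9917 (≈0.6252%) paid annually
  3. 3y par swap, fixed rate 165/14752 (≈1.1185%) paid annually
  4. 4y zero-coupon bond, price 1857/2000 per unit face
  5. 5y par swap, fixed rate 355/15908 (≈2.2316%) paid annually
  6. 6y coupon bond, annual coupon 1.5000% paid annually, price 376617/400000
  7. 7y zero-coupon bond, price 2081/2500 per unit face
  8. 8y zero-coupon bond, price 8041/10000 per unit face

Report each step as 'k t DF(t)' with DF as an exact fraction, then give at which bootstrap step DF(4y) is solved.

1 1 4979/5000
2 2 2469/2500
3 3 967/1000
4 4 1857/2000
5 5 1787/2000
6 6 8571/10000
7 7 2081/2500
8 8 8041/10000
DF(4y) is solved at step 4

step 1 [1y] swap r/1=21/4979: DF=(1 − 21/4979·(0))/(1+21/4979) = 4979/5000 ≈ 0.995800
step 2 [2y] swap r/1=62/9917: DF=(1 − 62/9917·(0.995800))/(1+62/9917) = 2469/2500 ≈ 0.987600
step 3 [3y] swap r/1=165/14752: DF=(1 − 165/14752·(0.995800+0.987600))/(1+165/14752) = 967/1000 ≈ 0.967000
step 4 [4y] zero: DF = P = 1857/2000 ≈ 0.928500
step 5 [5y] swap r/1=355/15908: DF=(1 − 355/15908·(0.995800+0.987600+0.967000+0.928500))/(1+355/15908) = 1787/2000 ≈ 0.893500
step 6 [6y] bond c/1=3/200: DF=(376617/400000 − 3/200·(0.995800+0.987600+0.967000+0.928500+0.893500))/(1+3/200) = 8571/10000 ≈ 0.857100
step 7 [7y] zero: DF = P = 2081/2500 ≈ 0.832400
step 8 [8y] zero: DF = P = 8041/10000 ≈ 0.804100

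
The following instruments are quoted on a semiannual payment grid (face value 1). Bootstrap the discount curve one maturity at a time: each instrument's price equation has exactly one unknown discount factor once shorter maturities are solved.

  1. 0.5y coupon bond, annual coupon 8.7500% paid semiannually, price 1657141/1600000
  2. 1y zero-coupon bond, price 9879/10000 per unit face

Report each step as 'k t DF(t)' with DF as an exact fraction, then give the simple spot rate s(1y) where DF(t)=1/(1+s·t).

step 1 [0.5y] bond c/2=7/160: DF=(1657141/1600000 − 7/160·(0))/(1+7/160) = 9923/10000 ≈ 0.992300
step 2 [1y] zero: DF = P = 9879/10000 ≈ 0.987900

1 1/2 9923/10000
2 1 9879/10000
s(1y) = (1/(9879/10000) − 1)/(1) = 121/9879 ≈ 1.2248%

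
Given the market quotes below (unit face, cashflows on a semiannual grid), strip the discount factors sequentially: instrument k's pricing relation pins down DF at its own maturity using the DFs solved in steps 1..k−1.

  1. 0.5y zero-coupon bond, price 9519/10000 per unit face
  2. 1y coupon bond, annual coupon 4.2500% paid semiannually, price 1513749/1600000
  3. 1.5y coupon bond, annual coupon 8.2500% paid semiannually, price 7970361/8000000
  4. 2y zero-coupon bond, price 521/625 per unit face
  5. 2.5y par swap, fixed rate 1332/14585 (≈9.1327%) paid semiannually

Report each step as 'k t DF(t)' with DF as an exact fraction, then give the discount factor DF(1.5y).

1 1/2 9519/10000
2 1 4533/5000
3 3/2 552/625
4 2 521/625
5 5/2 4001/5000
DF(1.5y) = 552/625 ≈ 0.883200

step 1 [0.5y] zero: DF = P = 9519/10000 ≈ 0.951900
step 2 [1y] bond c/2=17/800: DF=(1513749/1600000 − 17/800·(0.951900))/(1+17/800) = 4533/5000 ≈ 0.906600
step 3 [1.5y] bond c/2=33/800: DF=(7970361/8000000 − 33/800·(0.951900+0.906600))/(1+33/800) = 552/625 ≈ 0.883200
step 4 [2y] zero: DF = P = 521/625 ≈ 0.833600
step 5 [2.5y] swap r/2=666/14585: DF=(1 − 666/14585·(0.951900+0.906600+0.883200+0.833600))/(1+666/14585) = 4001/5000 ≈ 0.800200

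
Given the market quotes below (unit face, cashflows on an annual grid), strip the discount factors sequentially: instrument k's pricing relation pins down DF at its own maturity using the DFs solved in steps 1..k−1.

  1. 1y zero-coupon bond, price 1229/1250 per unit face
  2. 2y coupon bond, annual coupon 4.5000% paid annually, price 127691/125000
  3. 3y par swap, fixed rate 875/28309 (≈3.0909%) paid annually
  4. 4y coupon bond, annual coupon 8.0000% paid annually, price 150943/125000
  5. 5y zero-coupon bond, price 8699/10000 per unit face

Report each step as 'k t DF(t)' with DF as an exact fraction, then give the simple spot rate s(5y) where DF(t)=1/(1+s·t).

1 1 1229/1250
2 2 1169/1250
3 3 73/80
4 4 2271/2500
5 5 8699/10000
s(5y) = (1/(8699/10000) − 1)/(5) = 1301/43495 ≈ 2.9911%

step 1 [1y] zero: DF = P = 1229/1250 ≈ 0.983200
step 2 [2y] bond c/1=9/200: DF=(127691/125000 − 9/200·(0.983200))/(1+9/200) = 1169/1250 ≈ 0.935200
step 3 [3y] swap r/1=875/28309: DF=(1 − 875/28309·(0.983200+0.935200))/(1+875/28309) = 73/80 ≈ 0.912500
step 4 [4y] bond c/1=2/25: DF=(150943/125000 − 2/25·(0.983200+0.935200+0.912500))/(1+2/25) = 2271/2500 ≈ 0.908400
step 5 [5y] zero: DF = P = 8699/10000 ≈ 0.869900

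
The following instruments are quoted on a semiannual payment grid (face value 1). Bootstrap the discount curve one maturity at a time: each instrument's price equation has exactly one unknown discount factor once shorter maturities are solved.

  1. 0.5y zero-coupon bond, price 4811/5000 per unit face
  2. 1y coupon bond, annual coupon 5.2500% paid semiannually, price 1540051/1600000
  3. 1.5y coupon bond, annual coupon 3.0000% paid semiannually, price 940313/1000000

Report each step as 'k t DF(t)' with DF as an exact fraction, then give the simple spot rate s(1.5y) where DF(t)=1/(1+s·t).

step 1 [0.5y] zero: DF = P = 4811/5000 ≈ 0.962200
step 2 [1y] bond c/2=21/800: DF=(1540051/1600000 − 21/800·(0.962200))/(1+21/800) = 9133/10000 ≈ 0.913300
step 3 [1.5y] bond c/2=3/200: DF=(940313/1000000 − 3/200·(0.962200+0.913300))/(1+3/200) = 8987/10000 ≈ 0.898700

1 1/2 4811/5000
2 1 9133/10000
3 3/2 8987/10000
s(1.5y) = (1/(8987/10000) − 1)/(3/2) = 2026/26961 ≈ 7.5146%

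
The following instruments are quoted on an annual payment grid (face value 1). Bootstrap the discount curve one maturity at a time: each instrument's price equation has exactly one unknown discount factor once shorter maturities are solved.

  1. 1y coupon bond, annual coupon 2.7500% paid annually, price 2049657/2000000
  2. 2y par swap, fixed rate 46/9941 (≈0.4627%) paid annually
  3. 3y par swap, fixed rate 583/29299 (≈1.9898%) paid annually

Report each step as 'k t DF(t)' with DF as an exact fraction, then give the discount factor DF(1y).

1 1 4987/5000
2 2 2477/2500
3 3 9417/10000
DF(1y) = 4987/5000 ≈ 0.997400

step 1 [1y] bond c/1=11/400: DF=(2049657/2000000 − 11/400·(0))/(1+11/400) = 4987/5000 ≈ 0.997400
step 2 [2y] swap r/1=46/9941: DF=(1 − 46/9941·(0.997400))/(1+46/9941) = 2477/2500 ≈ 0.990800
step 3 [3y] swap r/1=583/29299: DF=(1 − 583/29299·(0.997400+0.990800))/(1+583/29299) = 9417/10000 ≈ 0.941700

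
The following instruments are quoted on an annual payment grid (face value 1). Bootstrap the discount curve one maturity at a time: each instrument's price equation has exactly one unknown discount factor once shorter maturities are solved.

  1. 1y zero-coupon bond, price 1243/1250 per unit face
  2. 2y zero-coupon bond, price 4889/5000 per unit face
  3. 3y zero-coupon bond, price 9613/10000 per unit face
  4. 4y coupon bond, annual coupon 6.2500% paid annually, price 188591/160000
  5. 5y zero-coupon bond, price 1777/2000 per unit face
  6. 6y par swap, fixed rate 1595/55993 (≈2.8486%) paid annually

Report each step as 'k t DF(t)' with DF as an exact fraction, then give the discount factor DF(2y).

1 1 1243/1250
2 2 4889/5000
3 3 9613/10000
4 4 1171/1250
5 5 1777/2000
6 6 1681/2000
DF(2y) = 4889/5000 ≈ 0.977800

step 1 [1y] zero: DF = P = 1243/1250 ≈ 0.994400
step 2 [2y] zero: DF = P = 4889/5000 ≈ 0.977800
step 3 [3y] zero: DF = P = 9613/10000 ≈ 0.961300
step 4 [4y] bond c/1=1/16: DF=(188591/160000 − 1/16·(0.994400+0.977800+0.961300))/(1+1/16) = 1171/1250 ≈ 0.936800
step 5 [5y] zero: DF = P = 1777/2000 ≈ 0.888500
step 6 [6y] swap r/1=1595/55993: DF=(1 − 1595/55993·(0.994400+0.977800+0.961300+0.936800+0.888500))/(1+1595/55993) = 1681/2000 ≈ 0.840500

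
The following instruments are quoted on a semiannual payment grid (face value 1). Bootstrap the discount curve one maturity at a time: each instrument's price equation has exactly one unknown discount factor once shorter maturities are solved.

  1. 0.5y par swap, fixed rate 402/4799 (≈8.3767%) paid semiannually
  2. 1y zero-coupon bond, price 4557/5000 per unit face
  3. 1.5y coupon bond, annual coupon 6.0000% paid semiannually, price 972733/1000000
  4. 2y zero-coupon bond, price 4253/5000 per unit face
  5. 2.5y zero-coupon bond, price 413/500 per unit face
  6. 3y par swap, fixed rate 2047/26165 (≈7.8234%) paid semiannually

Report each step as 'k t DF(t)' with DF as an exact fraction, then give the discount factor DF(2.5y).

1 1/2 4799/5000
2 1 4557/5000
3 3/2 8899/10000
4 2 4253/5000
5 5/2 413/500
6 3 7953/10000
DF(2.5y) = 413/500 ≈ 0.826000

step 1 [0.5y] swap r/2=201/4799: DF=(1 − 201/4799·(0))/(1+201/4799) = 4799/5000 ≈ 0.959800
step 2 [1y] zero: DF = P = 4557/5000 ≈ 0.911400
step 3 [1.5y] bond c/2=3/100: DF=(972733/1000000 − 3/100·(0.959800+0.911400))/(1+3/100) = 8899/10000 ≈ 0.889900
step 4 [2y] zero: DF = P = 4253/5000 ≈ 0.850600
step 5 [2.5y] zero: DF = P = 413/500 ≈ 0.826000
step 6 [3y] swap r/2=2047/52330: DF=(1 − 2047/52330·(0.959800+0.911400+0.889900+0.850600+0.826000))/(1+2047/52330) = 7953/10000 ≈ 0.795300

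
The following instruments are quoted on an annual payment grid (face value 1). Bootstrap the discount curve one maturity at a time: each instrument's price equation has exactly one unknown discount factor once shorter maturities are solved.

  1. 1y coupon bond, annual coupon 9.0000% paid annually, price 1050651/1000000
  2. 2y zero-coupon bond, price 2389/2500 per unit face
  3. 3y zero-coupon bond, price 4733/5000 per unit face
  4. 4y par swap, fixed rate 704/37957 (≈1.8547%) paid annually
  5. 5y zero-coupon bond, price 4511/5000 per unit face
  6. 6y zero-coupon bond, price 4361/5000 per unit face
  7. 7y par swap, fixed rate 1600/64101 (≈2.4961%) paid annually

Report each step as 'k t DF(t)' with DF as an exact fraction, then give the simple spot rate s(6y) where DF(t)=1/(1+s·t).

step 1 [1y] bond c/1=9/100: DF=(1050651/1000000 − 9/100·(0))/(1+9/100) = 9639/10000 ≈ 0.963900
step 2 [2y] zero: DF = P = 2389/2500 ≈ 0.955600
step 3 [3y] zero: DF = P = 4733/5000 ≈ 0.946600
step 4 [4y] swap r/1=704/37957: DF=(1 − 704/37957·(0.963900+0.955600+0.946600))/(1+704/37957) = 581/625 ≈ 0.929600
step 5 [5y] zero: DF = P = 4511/5000 ≈ 0.902200
step 6 [6y] zero: DF = P = 4361/5000 ≈ 0.872200
step 7 [7y] swap r/1=1600/64101: DF=(1 − 1600/64101·(0.963900+0.955600+0.946600+0.929600+0.902200+0.872200))/(1+1600/64101) = 21/25 ≈ 0.840000

1 1 9639/10000
2 2 2389/2500
3 3 4733/5000
4 4 581/625
5 5 4511/5000
6 6 4361/5000
7 7 21/25
s(6y) = (1/(4361/5000) − 1)/(6) = 213/8722 ≈ 2.4421%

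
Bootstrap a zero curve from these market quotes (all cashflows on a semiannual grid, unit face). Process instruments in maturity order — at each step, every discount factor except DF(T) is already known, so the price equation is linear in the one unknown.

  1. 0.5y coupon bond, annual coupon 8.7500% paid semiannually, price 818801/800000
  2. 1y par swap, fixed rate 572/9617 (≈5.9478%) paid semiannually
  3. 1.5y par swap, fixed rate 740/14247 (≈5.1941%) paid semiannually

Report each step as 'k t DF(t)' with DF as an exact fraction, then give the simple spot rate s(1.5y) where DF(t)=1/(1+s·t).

1 1/2 4903/5000
2 1 2357/2500
3 3/2 463/500
s(1.5y) = (1/(463/500) − 1)/(3/2) = 74/1389 ≈ 5.3276%

step 1 [0.5y] bond c/2=7/160: DF=(818801/800000 − 7/160·(0))/(1+7/160) = 4903/5000 ≈ 0.980600
step 2 [1y] swap r/2=286/9617: DF=(1 − 286/9617·(0.980600))/(1+286/9617) = 2357/2500 ≈ 0.942800
step 3 [1.5y] swap r/2=370/14247: DF=(1 − 370/14247·(0.980600+0.942800))/(1+370/14247) = 463/500 ≈ 0.926000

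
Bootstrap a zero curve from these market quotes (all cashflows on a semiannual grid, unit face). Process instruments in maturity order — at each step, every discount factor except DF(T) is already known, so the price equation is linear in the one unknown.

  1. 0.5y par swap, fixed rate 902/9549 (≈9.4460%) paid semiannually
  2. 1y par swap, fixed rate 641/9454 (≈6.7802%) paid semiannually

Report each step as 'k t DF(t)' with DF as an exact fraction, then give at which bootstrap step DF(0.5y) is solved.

1 1/2 9549/10000
2 1 9359/10000
DF(0.5y) is solved at step 1

step 1 [0.5y] swap r/2=451/9549: DF=(1 − 451/9549·(0))/(1+451/9549) = 9549/10000 ≈ 0.954900
step 2 [1y] swap r/2=641/18908: DF=(1 − 641/18908·(0.954900))/(1+641/18908) = 9359/10000 ≈ 0.935900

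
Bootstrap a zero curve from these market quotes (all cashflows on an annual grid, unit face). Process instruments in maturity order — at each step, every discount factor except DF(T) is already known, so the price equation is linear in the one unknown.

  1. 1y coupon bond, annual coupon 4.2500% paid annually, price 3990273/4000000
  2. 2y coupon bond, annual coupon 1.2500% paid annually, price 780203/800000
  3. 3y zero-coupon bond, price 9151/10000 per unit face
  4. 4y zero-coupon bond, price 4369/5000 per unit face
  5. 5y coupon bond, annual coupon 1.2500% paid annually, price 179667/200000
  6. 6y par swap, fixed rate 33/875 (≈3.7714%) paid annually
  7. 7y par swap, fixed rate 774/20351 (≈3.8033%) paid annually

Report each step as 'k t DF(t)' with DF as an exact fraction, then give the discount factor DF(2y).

1 1 9569/10000
2 2 4757/5000
3 3 9151/10000
4 4 4369/5000
5 5 526/625
6 6 7987/10000
7 7 3839/5000
DF(2y) = 4757/5000 ≈ 0.951400

step 1 [1y] bond c/1=17/400: DF=(3990273/4000000 − 17/400·(0))/(1+17/400) = 9569/10000 ≈ 0.956900
step 2 [2y] bond c/1=1/80: DF=(780203/800000 − 1/80·(0.956900))/(1+1/80) = 4757/5000 ≈ 0.951400
step 3 [3y] zero: DF = P = 9151/10000 ≈ 0.915100
step 4 [4y] zero: DF = P = 4369/5000 ≈ 0.873800
step 5 [5y] bond c/1=1/80: DF=(179667/200000 − 1/80·(0.956900+0.951400+0.915100+0.873800))/(1+1/80) = 526/625 ≈ 0.841600
step 6 [6y] swap r/1=33/875: DF=(1 − 33/875·(0.956900+0.951400+0.915100+0.873800+0.841600))/(1+33/875) = 7987/10000 ≈ 0.798700
step 7 [7y] swap r/1=774/20351: DF=(1 − 774/20351·(0.956900+0.951400+0.915100+0.873800+0.841600+0.798700))/(1+774/20351) = 3839/5000 ≈ 0.767800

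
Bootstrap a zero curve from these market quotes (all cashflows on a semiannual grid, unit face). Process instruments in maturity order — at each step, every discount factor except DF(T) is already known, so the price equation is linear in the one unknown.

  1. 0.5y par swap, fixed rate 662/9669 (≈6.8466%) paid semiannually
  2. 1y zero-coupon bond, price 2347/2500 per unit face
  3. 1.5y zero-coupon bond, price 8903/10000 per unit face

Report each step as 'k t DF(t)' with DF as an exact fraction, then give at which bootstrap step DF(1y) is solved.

step 1 [0.5y] swap r/2=331/9669: DF=(1 − 331/9669·(0))/(1+331/9669) = 9669/10000 ≈ 0.966900
step 2 [1y] zero: DF = P = 2347/2500 ≈ 0.938800
step 3 [1.5y] zero: DF = P = 8903/10000 ≈ 0.890300

1 1/2 9669/10000
2 1 2347/2500
3 3/2 8903/10000
DF(1y) is solved at step 2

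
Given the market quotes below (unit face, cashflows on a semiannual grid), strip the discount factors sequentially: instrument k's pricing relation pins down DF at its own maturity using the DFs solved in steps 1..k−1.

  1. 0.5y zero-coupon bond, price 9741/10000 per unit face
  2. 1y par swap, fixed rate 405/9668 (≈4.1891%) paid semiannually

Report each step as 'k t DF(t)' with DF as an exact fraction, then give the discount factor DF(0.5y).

step 1 [0.5y] zero: DF = P = 9741/10000 ≈ 0.974100
step 2 [1y] swap r/2=405/19336: DF=(1 − 405/19336·(0.974100))/(1+405/19336) = 1919/2000 ≈ 0.959500

1 1/2 9741/10000
2 1 1919/2000
DF(0.5y) = 9741/10000 ≈ 0.974100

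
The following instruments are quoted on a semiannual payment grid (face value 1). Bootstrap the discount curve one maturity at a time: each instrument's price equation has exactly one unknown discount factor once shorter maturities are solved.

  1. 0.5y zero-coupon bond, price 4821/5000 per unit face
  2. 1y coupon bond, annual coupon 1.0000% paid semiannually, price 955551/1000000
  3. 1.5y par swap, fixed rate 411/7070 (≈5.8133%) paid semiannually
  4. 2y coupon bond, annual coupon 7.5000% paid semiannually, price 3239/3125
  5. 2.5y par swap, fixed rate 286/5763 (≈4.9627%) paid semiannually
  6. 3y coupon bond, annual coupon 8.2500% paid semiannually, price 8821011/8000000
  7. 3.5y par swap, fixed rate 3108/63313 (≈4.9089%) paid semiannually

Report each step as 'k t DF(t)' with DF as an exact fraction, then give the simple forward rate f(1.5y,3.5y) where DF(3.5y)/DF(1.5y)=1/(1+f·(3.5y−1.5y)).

1 1/2 4821/5000
2 1 473/500
3 3/2 4589/5000
4 2 1121/1250
5 5/2 1107/1250
6 3 8763/10000
7 7/2 4223/5000
f(1.5y,3.5y) = ((4589/5000)/(4223/5000) − 1)/(2) = 183/4223 ≈ 4.3334%

step 1 [0.5y] zero: DF = P = 4821/5000 ≈ 0.964200
step 2 [1y] bond c/2=1/200: DF=(955551/1000000 − 1/200·(0.964200))/(1+1/200) = 473/500 ≈ 0.946000
step 3 [1.5y] swap r/2=411/14140: DF=(1 − 411/14140·(0.964200+0.946000))/(1+411/14140) = 4589/5000 ≈ 0.917800
step 4 [2y] bond c/2=3/80: DF=(3239/3125 − 3/80·(0.964200+0.946000+0.917800))/(1+3/80) = 1121/1250 ≈ 0.896800
step 5 [2.5y] swap r/2=143/5763: DF=(1 − 143/5763·(0.964200+0.946000+0.917800+0.896800))/(1+143/5763) = 1107/1250 ≈ 0.885600
step 6 [3y] bond c/2=33/800: DF=(8821011/8000000 − 33/800·(0.964200+0.946000+0.917800+0.896800+0.885600))/(1+33/800) = 8763/10000 ≈ 0.876300
step 7 [3.5y] swap r/2=1554/63313: DF=(1 − 1554/63313·(0.964200+0.946000+0.917800+0.896800+0.885600+0.876300))/(1+1554/63313) = 4223/5000 ≈ 0.844600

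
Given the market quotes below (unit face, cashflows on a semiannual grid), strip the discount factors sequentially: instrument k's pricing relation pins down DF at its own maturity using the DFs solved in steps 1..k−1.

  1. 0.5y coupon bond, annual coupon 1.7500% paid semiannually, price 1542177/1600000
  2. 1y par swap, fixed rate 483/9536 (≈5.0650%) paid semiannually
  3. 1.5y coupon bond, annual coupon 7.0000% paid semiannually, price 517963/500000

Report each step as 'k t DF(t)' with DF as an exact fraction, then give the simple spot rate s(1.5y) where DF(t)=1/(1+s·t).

step 1 [0.5y] bond c/2=7/800: DF=(1542177/1600000 − 7/800·(0))/(1+7/800) = 1911/2000 ≈ 0.955500
step 2 [1y] swap r/2=483/19072: DF=(1 − 483/19072·(0.955500))/(1+483/19072) = 9517/10000 ≈ 0.951700
step 3 [1.5y] bond c/2=7/200: DF=(517963/500000 − 7/200·(0.955500+0.951700))/(1+7/200) = 2341/2500 ≈ 0.936400

1 1/2 1911/2000
2 1 9517/10000
3 3/2 2341/2500
s(1.5y) = (1/(2341/2500) − 1)/(3/2) = 106/2341 ≈ 4.5280%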